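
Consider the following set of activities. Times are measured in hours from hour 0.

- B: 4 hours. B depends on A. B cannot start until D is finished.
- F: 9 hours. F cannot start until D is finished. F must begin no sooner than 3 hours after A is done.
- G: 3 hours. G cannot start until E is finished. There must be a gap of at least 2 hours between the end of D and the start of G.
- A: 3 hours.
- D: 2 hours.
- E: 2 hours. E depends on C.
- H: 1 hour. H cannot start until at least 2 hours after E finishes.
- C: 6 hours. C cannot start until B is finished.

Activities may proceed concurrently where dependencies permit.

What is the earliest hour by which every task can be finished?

18

D can start immediately at hour 0; it finishes at hour 2.
A can start immediately at hour 0; it finishes at hour 3.
For F: D (finishes hour 2); A (finishes hour 3, plus 3-hour gap → hour 6). Taking the maximum gives a start of hour 6, and it finishes at 6 + 9 = hour 15.
B has to wait for A (finishes hour 3); D (finishes hour 2). The latest of these is hour 3, so B runs hour 3 to 3 + 4 = hour 7.
C waits on B (finishes hour 7), so it starts at hour 7 and finishes at 7 + 6 = hour 13.
E waits on C (finishes hour 13), so it starts at hour 13 and finishes at 13 + 2 = hour 15.
H waits on E (finishes hour 15, plus 2-hour gap → hour 17), so it starts at hour 17 and finishes at 17 + 1 = hour 18.
G cannot start until E (finishes hour 15); D (finishes hour 2, plus 2-hour gap → hour 4). The controlling bound is hour 15, so G finishes at 15 + 3 = hour 18.
All tasks are finished once the last one completes. Finish times: A at 3, B at 7, C at 13, D at 2, E at 15, F at 15, G at 18, H at 18. The latest is hour 18.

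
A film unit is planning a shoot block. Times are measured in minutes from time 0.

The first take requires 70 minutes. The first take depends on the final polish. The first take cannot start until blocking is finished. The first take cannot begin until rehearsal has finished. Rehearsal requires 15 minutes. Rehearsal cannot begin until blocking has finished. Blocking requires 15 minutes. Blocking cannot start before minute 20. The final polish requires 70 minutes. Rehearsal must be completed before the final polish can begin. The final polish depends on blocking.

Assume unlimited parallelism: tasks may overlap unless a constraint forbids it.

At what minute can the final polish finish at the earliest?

120

Blocking cannot begin until its own release at minute 20. It runs from minute 20 to 20 + 15 = minute 35.
Rehearsal cannot begin until blocking (finishes minute 35). It runs from minute 35 to 35 + 15 = minute 50.
The final polish needs all of rehearsal (finishes minute 50); blocking (finishes minute 35). That puts its earliest start at minute 50; it finishes at 50 + 70 = minute 120.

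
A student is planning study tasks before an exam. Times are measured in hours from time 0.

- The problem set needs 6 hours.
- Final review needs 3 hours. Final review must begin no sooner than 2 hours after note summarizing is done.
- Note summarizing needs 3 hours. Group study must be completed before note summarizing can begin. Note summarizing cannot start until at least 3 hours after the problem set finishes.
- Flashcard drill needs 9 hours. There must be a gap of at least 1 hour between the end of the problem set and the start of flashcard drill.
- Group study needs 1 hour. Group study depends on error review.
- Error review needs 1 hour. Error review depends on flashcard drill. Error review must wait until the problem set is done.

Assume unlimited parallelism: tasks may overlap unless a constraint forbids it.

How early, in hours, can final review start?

Nothing blocks the problem set, so it runs from hour 0 to hour 6.
After the problem set (finishes hour 6, plus 1-hour gap → hour 7), flashcard drill can start at hour 7 and finishes at hour 16.
For error review: flashcard drill (finishes hour 16); the problem set (finishes hour 6). Taking the maximum gives a start of hour 16, and it finishes at 16 + 1 = hour 17.
Group study cannot begin until error review (finishes hour 17). It runs from hour 17 to 17 + 1 = hour 18.
Note summarizing needs all of group study (finishes hour 18); the problem set (finishes hour 6, plus 3-hour gap → hour 9). That puts its earliest start at hour 18; it finishes at 18 + 3 = hour 21.
Final review waits on note summarizing (finishes hour 21, plus 2-hour gap → hour 23), so the earliest it can start is hour 23.

23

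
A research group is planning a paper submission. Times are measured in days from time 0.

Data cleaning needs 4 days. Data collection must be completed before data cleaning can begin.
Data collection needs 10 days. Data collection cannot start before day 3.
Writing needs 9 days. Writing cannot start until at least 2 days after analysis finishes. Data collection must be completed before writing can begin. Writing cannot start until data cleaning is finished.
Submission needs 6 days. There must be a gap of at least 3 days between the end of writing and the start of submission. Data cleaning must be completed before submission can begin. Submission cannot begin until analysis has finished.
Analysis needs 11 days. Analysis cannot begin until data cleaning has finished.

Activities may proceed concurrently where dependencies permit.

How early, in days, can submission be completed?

Data collection waits on its own release at day 3, so it starts at day 3 and finishes at 3 + 10 = day 13.
After data collection (finishes day 13), data cleaning can start at day 13 and finishes at day 17.
Analysis waits on data cleaning (finishes day 17), so it starts at day 17 and finishes at 17 + 11 = day 28.
Writing cannot start until analysis (finishes day 28, plus 2-day gap → day 30); data collection (finishes day 13); data cleaning (finishes day 17). The controlling bound is day 30, so writing finishes at 30 + 9 = day 39.
Submission cannot start until writing (finishes day 39, plus 3-day gap → day 42); data cleaning (finishes day 17); analysis (finishes day 28). The controlling bound is day 42, so submission finishes at 42 + 6 = day 48.

48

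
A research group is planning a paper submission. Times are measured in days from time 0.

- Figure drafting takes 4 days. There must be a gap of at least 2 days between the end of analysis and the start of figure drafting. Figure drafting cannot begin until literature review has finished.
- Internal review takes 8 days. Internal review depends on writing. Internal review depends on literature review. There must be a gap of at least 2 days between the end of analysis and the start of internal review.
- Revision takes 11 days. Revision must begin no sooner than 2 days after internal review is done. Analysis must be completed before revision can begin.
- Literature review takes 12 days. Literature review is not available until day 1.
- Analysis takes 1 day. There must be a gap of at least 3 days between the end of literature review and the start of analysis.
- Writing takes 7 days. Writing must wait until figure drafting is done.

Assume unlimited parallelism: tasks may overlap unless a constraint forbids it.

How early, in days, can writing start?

23

Literature review cannot begin until its own release at day 1. It runs from day 1 to 1 + 12 = day 13.
Analysis cannot begin until literature review (finishes day 13, plus 3-day gap → day 16). It runs from day 16 to 16 + 1 = day 17.
For figure drafting: analysis (finishes day 17, plus 2-day gap → day 19); literature review (finishes day 13). Taking the maximum gives a start of day 19, and it finishes at 19 + 4 = day 23.
Writing waits on figure drafting (finishes day 23), so the earliest it can start is day 23.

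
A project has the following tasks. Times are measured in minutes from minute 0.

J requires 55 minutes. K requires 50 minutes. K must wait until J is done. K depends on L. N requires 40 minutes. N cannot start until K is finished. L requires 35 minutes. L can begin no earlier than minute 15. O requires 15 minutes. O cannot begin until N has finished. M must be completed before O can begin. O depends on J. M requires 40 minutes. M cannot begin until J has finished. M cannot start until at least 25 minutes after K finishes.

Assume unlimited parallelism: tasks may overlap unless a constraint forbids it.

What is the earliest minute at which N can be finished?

After its own release at minute 15, L can start at minute 15 and finishes at minute 50.
Nothing blocks J, so it runs from minute 0 to minute 55.
K needs all of J (finishes minute 55); L (finishes minute 50). That puts its earliest start at minute 55; it finishes at 55 + 50 = minute 105.
N cannot begin until K (finishes minute 105). It runs from minute 105 to 105 + 40 = minute 145.

145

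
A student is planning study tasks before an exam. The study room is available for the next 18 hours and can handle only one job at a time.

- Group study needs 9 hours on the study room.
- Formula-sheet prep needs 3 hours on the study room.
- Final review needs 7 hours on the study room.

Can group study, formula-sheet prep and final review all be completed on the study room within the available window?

Running back to back, the jobs need 9 + 3 + 7 = 19 hours on the study room.
Since 19 > 18, they cannot all fit.

No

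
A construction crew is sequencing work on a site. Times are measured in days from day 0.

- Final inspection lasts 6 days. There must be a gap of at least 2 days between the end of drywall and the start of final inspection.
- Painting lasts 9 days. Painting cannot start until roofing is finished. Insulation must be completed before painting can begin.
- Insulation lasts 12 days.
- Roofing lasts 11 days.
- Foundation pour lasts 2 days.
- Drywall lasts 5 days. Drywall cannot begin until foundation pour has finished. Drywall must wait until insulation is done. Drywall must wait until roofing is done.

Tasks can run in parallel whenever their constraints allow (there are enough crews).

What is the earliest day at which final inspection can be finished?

25

Nothing blocks insulation, so it runs from day 0 to day 12.
Roofing has no prerequisites, so it starts at day 0 and finishes at day 11.
Foundation pour has no prerequisites, so it starts at day 0 and finishes at day 2.
Drywall needs all of foundation pour (finishes day 2); insulation (finishes day 12); roofing (finishes day 11). That puts its earliest start at day 12; it finishes at 12 + 5 = day 17.
Final inspection cannot begin until drywall (finishes day 17, plus 2-day gap → day 19). It runs from day 19 to 19 + 6 = day 25.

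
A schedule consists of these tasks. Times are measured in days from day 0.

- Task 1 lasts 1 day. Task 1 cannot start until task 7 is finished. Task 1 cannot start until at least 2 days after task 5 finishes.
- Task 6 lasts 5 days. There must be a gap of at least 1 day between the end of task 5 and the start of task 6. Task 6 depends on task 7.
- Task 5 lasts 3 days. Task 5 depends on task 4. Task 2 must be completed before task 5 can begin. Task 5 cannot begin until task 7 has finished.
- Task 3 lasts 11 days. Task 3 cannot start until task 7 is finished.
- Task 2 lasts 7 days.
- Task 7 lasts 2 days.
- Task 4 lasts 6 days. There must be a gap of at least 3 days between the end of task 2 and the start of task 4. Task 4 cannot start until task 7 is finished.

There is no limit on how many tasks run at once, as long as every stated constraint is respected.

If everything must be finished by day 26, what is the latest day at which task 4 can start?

11

Nothing follows task 1; the deadline of day 26 is its only limit. It must start by 26 − 1 = day 25.
To finish by day 26, task 6 (duration 5) must start no later than day 21.
Task 5 feeds task 1 (must start by day 25, minus 2-day gap → day 23); task 6 (must start by day 21, minus 1-day gap → day 20). Taking the minimum, task 5 must finish by day 20 and start by 20 − 3 = day 17.
Task 4 must finish before task 5 (must start by day 17). With a 6-day duration, task 4 must start by 17 − 6 = day 11.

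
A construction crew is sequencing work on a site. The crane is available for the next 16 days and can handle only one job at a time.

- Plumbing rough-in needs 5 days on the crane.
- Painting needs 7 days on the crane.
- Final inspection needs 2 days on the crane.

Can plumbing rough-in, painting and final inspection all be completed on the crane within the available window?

Yes

Running back to back, the jobs need 5 + 7 + 2 = 14 days on the crane.
Since 14 ≤ 16, they fit within the window.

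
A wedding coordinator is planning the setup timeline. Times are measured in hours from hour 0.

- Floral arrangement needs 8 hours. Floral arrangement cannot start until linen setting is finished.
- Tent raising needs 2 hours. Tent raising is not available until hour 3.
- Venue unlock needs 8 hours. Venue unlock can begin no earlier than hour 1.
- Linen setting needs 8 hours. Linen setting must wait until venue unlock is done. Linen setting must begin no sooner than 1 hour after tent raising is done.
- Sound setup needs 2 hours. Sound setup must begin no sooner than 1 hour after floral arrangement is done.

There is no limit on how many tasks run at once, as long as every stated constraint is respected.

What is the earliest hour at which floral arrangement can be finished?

Tent raising cannot begin until its own release at hour 3. It runs from hour 3 to 3 + 2 = hour 5.
Venue unlock waits on its own release at hour 1, so it starts at hour 1 and finishes at 1 + 8 = hour 9.
Linen setting has to wait for venue unlock (finishes hour 9); tent raising (finishes hour 5, plus 1-hour gap → hour 6). The latest of these is hour 9, so linen setting runs hour 9 to 9 + 8 = hour 17.
Floral arrangement waits on linen setting (finishes hour 17), so it starts at hour 17 and finishes at 17 + 8 = hour 25.

25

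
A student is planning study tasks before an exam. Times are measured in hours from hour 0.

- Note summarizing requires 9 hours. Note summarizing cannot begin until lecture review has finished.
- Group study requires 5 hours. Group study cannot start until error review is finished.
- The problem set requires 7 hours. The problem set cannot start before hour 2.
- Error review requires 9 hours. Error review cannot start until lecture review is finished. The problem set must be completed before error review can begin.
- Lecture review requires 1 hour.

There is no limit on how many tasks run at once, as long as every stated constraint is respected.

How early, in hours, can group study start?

After its own release at hour 2, the problem set can start at hour 2 and finishes at hour 9.
Lecture review has no prerequisites, so it starts at hour 0 and finishes at hour 1.
Error review cannot start until lecture review (finishes hour 1); the problem set (finishes hour 9). The controlling bound is hour 9, so error review finishes at 9 + 9 = hour 18.
Group study waits on error review (finishes hour 18), so the earliest it can start is hour 18.

18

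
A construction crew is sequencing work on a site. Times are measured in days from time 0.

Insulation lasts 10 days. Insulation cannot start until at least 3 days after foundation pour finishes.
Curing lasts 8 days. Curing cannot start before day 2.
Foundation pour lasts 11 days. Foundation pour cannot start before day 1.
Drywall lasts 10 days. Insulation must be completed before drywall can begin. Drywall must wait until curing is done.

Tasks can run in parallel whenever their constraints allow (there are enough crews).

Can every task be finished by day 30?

Curing cannot begin until its own release at day 2. It runs from day 2 to 2 + 8 = day 10.
Foundation pour waits on its own release at day 1, so it starts at day 1 and finishes at 1 + 11 = day 12.
Insulation cannot begin until foundation pour (finishes day 12, plus 3-day gap → day 15). It runs from day 15 to 15 + 10 = day 25.
Drywall needs all of insulation (finishes day 25); curing (finishes day 10). That puts its earliest start at day 25; it finishes at 25 + 10 = day 35.
The earliest everything can be done is day 35, which is after the deadline of 30, so it is not possible.

No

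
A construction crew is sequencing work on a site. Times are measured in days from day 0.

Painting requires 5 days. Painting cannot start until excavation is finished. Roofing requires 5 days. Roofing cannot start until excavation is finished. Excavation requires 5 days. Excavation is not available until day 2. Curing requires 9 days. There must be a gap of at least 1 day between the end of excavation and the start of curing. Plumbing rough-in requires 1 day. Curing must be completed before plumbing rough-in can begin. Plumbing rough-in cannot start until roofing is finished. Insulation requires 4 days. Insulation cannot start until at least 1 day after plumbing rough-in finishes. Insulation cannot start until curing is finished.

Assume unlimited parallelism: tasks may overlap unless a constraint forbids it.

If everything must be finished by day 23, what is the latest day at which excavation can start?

2

Nothing follows insulation; the deadline of day 23 is its only limit. It must start by 23 − 4 = day 19.
Plumbing rough-in must finish before insulation (must start by day 19, minus 1-day gap → day 18). With a 1-day duration, plumbing rough-in must start by 18 − 1 = day 17.
Curing feeds plumbing rough-in (must start by day 17); insulation (must start by day 19). Taking the minimum, curing must finish by day 17 and start by 17 − 9 = day 8.
Roofing feeds into plumbing rough-in (must start by day 17); so roofing must finish by day 17 and therefore start by day 12.
Painting must finish by day 23; it takes 5 days, so it must start by 23 − 5 = day 18.
Excavation feeds curing (must start by day 8, minus 1-day gap → day 7); roofing (must start by day 12); painting (must start by day 18). Taking the minimum, excavation must finish by day 7 and start by 7 − 5 = day 2.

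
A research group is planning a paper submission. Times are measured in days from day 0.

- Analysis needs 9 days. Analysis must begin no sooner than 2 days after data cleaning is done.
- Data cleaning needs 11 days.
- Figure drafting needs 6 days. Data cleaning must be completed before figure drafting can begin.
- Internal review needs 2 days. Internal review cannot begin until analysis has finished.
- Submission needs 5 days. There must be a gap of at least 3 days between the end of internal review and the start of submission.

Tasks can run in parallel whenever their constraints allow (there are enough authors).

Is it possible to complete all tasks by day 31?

Data cleaning can start immediately at day 0; it finishes at day 11.
After data cleaning (finishes day 11), figure drafting can start at day 11 and finishes at day 17.
Analysis cannot begin until data cleaning (finishes day 11, plus 2-day gap → day 13). It runs from day 13 to 13 + 9 = day 22.
Internal review waits on analysis (finishes day 22), so it starts at day 22 and finishes at 22 + 2 = day 24.
Submission waits on internal review (finishes day 24, plus 3-day gap → day 27), so it starts at day 27 and finishes at 27 + 5 = day 32.
The earliest everything can be done is day 32, which is after the deadline of 31, so it is not possible.

No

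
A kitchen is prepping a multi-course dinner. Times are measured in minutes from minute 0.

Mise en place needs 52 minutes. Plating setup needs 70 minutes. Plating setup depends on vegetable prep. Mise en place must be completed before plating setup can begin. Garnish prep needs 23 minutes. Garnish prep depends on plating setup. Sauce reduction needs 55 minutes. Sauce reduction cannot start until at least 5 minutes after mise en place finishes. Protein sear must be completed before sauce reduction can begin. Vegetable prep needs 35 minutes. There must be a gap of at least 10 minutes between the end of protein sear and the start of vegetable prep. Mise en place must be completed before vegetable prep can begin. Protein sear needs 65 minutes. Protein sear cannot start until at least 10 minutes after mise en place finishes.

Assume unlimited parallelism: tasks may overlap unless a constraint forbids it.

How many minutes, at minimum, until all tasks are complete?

265

Nothing blocks mise en place, so it runs from minute 0 to minute 52.
Protein sear cannot begin until mise en place (finishes minute 52, plus 10-minute gap → minute 62). It runs from minute 62 to 62 + 65 = minute 127.
For sauce reduction: mise en place (finishes minute 52, plus 5-minute gap → minute 57); protein sear (finishes minute 127). Taking the maximum gives a start of minute 127, and it finishes at 127 + 55 = minute 182.
For vegetable prep: protein sear (finishes minute 127, plus 10-minute gap → minute 137); mise en place (finishes minute 52). Taking the maximum gives a start of minute 137, and it finishes at 137 + 35 = minute 172.
For plating setup: vegetable prep (finishes minute 172); mise en place (finishes minute 52). Taking the maximum gives a start of minute 172, and it finishes at 172 + 70 = minute 242.
Garnish prep cannot begin until plating setup (finishes minute 242). It runs from minute 242 to 242 + 23 = minute 265.
All tasks are finished once the last one completes. Finish times: Mise en place at 52, Protein sear at 127, Vegetable prep at 172, Sauce reduction at 182, Plating setup at 242, Garnish prep at 265. The latest is minute 265.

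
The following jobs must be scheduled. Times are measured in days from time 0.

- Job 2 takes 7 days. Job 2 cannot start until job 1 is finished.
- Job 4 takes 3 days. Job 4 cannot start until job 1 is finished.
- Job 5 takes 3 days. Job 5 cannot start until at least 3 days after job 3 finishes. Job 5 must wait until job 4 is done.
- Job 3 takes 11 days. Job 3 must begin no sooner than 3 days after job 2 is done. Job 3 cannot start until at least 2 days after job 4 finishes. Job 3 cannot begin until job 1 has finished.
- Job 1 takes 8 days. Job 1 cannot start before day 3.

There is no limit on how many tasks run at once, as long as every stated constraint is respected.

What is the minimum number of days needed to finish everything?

38

Job 1 waits on its own release at day 3, so it starts at day 3 and finishes at 3 + 8 = day 11.
After job 1 (finishes day 11), job 4 can start at day 11 and finishes at day 14.
After job 1 (finishes day 11), job 2 can start at day 11 and finishes at day 18.
Job 3 needs all of job 2 (finishes day 18, plus 3-day gap → day 21); job 4 (finishes day 14, plus 2-day gap → day 16); job 1 (finishes day 11). That puts its earliest start at day 21; it finishes at 21 + 11 = day 32.
For job 5: job 3 (finishes day 32, plus 3-day gap → day 35); job 4 (finishes day 14). Taking the maximum gives a start of day 35, and it finishes at 35 + 3 = day 38.
All tasks are finished once the last one completes. Finish times: Job 1 at 11, Job 2 at 18, Job 3 at 32, Job 4 at 14, Job 5 at 38. The latest is day 38.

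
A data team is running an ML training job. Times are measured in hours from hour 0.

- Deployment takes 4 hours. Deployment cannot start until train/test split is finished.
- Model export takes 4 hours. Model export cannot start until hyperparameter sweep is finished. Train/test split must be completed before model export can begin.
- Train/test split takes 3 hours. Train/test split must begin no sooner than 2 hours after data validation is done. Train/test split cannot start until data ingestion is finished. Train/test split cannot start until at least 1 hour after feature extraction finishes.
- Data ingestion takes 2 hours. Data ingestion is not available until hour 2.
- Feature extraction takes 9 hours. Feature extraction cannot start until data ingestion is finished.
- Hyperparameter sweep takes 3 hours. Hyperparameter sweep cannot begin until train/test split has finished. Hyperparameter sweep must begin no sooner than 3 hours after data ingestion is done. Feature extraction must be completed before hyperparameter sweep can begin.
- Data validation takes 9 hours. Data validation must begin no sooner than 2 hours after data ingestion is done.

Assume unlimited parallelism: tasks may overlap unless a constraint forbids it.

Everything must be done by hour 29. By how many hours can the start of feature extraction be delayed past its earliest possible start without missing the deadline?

Data ingestion waits on its own release at hour 2, so it starts at hour 2 and finishes at 2 + 2 = hour 4.
Feature extraction waits on data ingestion (finishes hour 4), so it starts at hour 4 and finishes at 4 + 9 = hour 13.

Working backward from the deadline:
To finish by hour 29, model export (duration 4) must start no later than hour 25.
Hyperparameter sweep must finish before model export (must start by hour 25). With a 3-hour duration, hyperparameter sweep must start by 25 − 3 = hour 22.
Nothing follows deployment; the deadline of hour 29 is its only limit. It must start by 29 − 4 = hour 25.
Train/test split feeds hyperparameter sweep (must start by hour 22); model export (must start by hour 25); deployment (must start by hour 25). Taking the minimum, train/test split must finish by hour 22 and start by 22 − 3 = hour 19.
Feature extraction feeds train/test split (must start by hour 19, minus 1-hour gap → hour 18); hyperparameter sweep (must start by hour 22). Taking the minimum, feature extraction must finish by hour 18 and start by 18 − 9 = hour 9.
So feature extraction can start as early as hour 4 and as late as hour 9, giving 9 − 4 = 5 hours of slack.

5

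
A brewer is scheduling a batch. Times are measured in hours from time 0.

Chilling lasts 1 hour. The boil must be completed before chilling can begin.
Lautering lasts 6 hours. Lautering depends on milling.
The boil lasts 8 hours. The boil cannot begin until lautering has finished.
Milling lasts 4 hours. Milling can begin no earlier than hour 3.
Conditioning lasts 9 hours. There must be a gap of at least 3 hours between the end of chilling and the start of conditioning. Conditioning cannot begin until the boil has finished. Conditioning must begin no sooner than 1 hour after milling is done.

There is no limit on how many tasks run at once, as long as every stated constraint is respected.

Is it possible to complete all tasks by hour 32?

After its own release at hour 3, milling can start at hour 3 and finishes at hour 7.
After milling (finishes hour 7), lautering can start at hour 7 and finishes at hour 13.
The boil cannot begin until lautering (finishes hour 13). It runs from hour 13 to 13 + 8 = hour 21.
Chilling cannot begin until the boil (finishes hour 21). It runs from hour 21 to 21 + 1 = hour 22.
Conditioning has to wait for chilling (finishes hour 22, plus 3-hour gap → hour 25); the boil (finishes hour 21); milling (finishes hour 7, plus 1-hour gap → hour 8). The latest of these is hour 25, so conditioning runs hour 25 to 25 + 9 = hour 34.
The earliest everything can be done is hour 34, which is after the deadline of 32, so it is not possible.

No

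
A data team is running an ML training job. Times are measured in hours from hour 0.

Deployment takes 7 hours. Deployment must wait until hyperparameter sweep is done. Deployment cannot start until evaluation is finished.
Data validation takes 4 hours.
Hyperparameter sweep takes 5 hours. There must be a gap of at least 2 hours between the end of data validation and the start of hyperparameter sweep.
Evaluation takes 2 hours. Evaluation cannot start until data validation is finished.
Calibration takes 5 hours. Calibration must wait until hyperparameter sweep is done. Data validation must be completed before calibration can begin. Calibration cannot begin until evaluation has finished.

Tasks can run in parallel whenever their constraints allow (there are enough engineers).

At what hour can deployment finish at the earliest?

Data validation has no prerequisites, so it starts at hour 0 and finishes at hour 4.
Evaluation cannot begin until data validation (finishes hour 4). It runs from hour 4 to 4 + 2 = hour 6.
After data validation (finishes hour 4, plus 2-hour gap → hour 6), hyperparameter sweep can start at hour 6 and finishes at hour 11.
Deployment needs all of hyperparameter sweep (finishes hour 11); evaluation (finishes hour 6). That puts its earliest start at hour 11; it finishes at 11 + 7 = hour 18.

18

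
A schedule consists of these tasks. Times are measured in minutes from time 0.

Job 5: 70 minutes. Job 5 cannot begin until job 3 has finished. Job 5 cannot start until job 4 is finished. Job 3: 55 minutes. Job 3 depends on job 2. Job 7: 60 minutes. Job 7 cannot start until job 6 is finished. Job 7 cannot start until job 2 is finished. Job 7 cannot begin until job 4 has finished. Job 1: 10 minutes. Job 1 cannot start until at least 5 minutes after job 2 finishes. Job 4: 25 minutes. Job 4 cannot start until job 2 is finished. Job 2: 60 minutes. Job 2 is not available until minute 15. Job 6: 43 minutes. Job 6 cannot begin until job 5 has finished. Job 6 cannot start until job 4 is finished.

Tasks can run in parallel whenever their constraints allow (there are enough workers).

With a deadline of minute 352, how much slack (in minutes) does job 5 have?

After its own release at minute 15, job 2 can start at minute 15 and finishes at minute 75.
After job 2 (finishes minute 75), job 4 can start at minute 75 and finishes at minute 100.
After job 2 (finishes minute 75), job 3 can start at minute 75 and finishes at minute 130.
Job 5 needs all of job 3 (finishes minute 130); job 4 (finishes minute 100). That puts its earliest start at minute 130; it finishes at 130 + 70 = minute 200.

Working backward from the deadline:
To finish by minute 352, job 7 (duration 60) must start no later than minute 292.
Job 6 feeds into job 7 (must start by minute 292); so job 6 must finish by minute 292 and therefore start by minute 249.
Job 5 has to be done before job 6 (must start by minute 249). That means finishing by minute 249, i.e. starting by 249 − 70 = minute 179.
So job 5 can start as early as minute 130 and as late as minute 179, giving 179 − 130 = 49 minutes of slack.

49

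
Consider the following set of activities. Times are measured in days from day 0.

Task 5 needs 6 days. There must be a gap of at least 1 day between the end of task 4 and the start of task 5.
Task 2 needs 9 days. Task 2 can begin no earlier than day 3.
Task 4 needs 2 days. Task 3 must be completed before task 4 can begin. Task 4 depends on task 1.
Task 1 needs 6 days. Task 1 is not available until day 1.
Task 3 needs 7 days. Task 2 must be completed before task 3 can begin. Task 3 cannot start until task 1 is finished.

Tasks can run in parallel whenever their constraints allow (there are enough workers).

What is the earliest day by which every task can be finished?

28

Task 2 waits on its own release at day 3, so it starts at day 3 and finishes at 3 + 9 = day 12.
After its own release at day 1, task 1 can start at day 1 and finishes at day 7.
Task 3 needs all of task 2 (finishes day 12); task 1 (finishes day 7). That puts its earliest start at day 12; it finishes at 12 + 7 = day 19.
Task 4 cannot start until task 3 (finishes day 19); task 1 (finishes day 7). The controlling bound is day 19, so task 4 finishes at 19 + 2 = day 21.
After task 4 (finishes day 21, plus 1-day gap → day 22), task 5 can start at day 22 and finishes at day 28.
All tasks are finished once the last one completes. Finish times: Task 1 at 7, Task 2 at 12, Task 3 at 19, Task 4 at 21, Task 5 at 28. The latest is day 28.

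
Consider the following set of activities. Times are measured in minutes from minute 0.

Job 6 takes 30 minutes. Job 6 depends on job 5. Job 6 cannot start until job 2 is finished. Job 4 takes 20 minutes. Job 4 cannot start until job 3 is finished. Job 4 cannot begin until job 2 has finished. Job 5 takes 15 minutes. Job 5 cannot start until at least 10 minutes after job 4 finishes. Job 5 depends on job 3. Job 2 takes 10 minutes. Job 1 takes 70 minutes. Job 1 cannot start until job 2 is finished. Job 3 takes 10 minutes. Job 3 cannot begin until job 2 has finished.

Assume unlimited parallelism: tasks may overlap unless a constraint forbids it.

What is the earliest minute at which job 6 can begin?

65

Nothing blocks job 2, so it runs from minute 0 to minute 10.
Job 3 waits on job 2 (finishes minute 10), so it starts at minute 10 and finishes at 10 + 10 = minute 20.
For job 4: job 3 (finishes minute 20); job 2 (finishes minute 10). Taking the maximum gives a start of minute 20, and it finishes at 20 + 20 = minute 40.
For job 5: job 4 (finishes minute 40, plus 10-minute gap → minute 50); job 3 (finishes minute 20). Taking the maximum gives a start of minute 50, and it finishes at 50 + 15 = minute 65.
Job 6 waits on job 5 (finishes minute 65); job 2 (finishes minute 10). The latest of these is minute 65, which is the earliest job 6 can start.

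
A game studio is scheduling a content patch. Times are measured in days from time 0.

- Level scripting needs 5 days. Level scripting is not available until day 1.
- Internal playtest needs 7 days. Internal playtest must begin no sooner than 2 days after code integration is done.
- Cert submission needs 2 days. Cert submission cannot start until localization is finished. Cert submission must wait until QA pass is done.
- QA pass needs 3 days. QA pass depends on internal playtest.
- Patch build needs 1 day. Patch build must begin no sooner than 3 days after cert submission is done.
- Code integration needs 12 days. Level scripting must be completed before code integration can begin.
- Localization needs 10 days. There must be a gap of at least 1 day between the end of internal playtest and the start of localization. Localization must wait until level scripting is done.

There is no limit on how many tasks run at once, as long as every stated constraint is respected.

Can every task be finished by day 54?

Yes

After its own release at day 1, level scripting can start at day 1 and finishes at day 6.
Code integration waits on level scripting (finishes day 6), so it starts at day 6 and finishes at 6 + 12 = day 18.
Internal playtest cannot begin until code integration (finishes day 18, plus 2-day gap → day 20). It runs from day 20 to 20 + 7 = day 27.
After internal playtest (finishes day 27), QA pass can start at day 27 and finishes at day 30.
Localization has to wait for internal playtest (finishes day 27, plus 1-day gap → day 28); level scripting (finishes day 6). The latest of these is day 28, so localization runs day 28 to 28 + 10 = day 38.
Cert submission cannot start until localization (finishes day 38); QA pass (finishes day 30). The controlling bound is day 38, so cert submission finishes at 38 + 2 = day 40.
Patch build waits on cert submission (finishes day 40, plus 3-day gap → day 43), so it starts at day 43 and finishes at 43 + 1 = day 44.
Every task is finished by day 44, which is no later than the deadline of 54, so the schedule is feasible.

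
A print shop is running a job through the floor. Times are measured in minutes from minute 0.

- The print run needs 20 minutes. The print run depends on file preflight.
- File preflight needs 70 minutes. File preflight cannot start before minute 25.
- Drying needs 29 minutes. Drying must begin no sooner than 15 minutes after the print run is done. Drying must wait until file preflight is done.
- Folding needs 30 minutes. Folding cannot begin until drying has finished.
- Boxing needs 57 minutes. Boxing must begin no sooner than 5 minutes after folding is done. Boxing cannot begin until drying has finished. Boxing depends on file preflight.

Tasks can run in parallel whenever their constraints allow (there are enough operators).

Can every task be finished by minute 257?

Yes

File preflight waits on its own release at minute 25, so it starts at minute 25 and finishes at 25 + 70 = minute 95.
The print run cannot begin until file preflight (finishes minute 95). It runs from minute 95 to 95 + 20 = minute 115.
Drying cannot start until the print run (finishes minute 115, plus 15-minute gap → minute 130); file preflight (finishes minute 95). The controlling bound is minute 130, so drying finishes at 130 + 29 = minute 159.
Folding cannot begin until drying (finishes minute 159). It runs from minute 159 to 159 + 30 = minute 189.
For boxing: folding (finishes minute 189, plus 5-minute gap → minute 194); drying (finishes minute 159); file preflight (finishes minute 95). Taking the maximum gives a start of minute 194, and it finishes at 194 + 57 = minute 251.
Every task is finished by minute 251, which is no later than the deadline of 257, so the schedule is feasible.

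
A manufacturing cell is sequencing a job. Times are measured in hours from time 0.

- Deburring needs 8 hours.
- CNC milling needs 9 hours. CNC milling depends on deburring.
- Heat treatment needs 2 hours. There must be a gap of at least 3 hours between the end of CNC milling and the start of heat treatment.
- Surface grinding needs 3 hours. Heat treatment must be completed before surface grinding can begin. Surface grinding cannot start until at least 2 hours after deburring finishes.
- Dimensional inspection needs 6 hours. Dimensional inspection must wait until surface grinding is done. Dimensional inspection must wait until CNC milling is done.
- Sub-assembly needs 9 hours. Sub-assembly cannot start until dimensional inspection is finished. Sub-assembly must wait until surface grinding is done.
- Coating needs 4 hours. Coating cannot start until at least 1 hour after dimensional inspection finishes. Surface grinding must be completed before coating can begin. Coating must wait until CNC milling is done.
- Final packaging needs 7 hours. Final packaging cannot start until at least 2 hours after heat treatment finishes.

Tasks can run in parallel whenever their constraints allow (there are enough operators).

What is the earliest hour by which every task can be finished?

40

Deburring can start immediately at hour 0; it finishes at hour 8.
After deburring (finishes hour 8), CNC milling can start at hour 8 and finishes at hour 17.
Heat treatment cannot begin until CNC milling (finishes hour 17, plus 3-hour gap → hour 20). It runs from hour 20 to 20 + 2 = hour 22.
Final packaging cannot begin until heat treatment (finishes hour 22, plus 2-hour gap → hour 24). It runs from hour 24 to 24 + 7 = hour 31.
Surface grinding needs all of heat treatment (finishes hour 22); deburring (finishes hour 8, plus 2-hour gap → hour 10). That puts its earliest start at hour 22; it finishes at 22 + 3 = hour 25.
For dimensional inspection: surface grinding (finishes hour 25); CNC milling (finishes hour 17). Taking the maximum gives a start of hour 25, and it finishes at 25 + 6 = hour 31.
For sub-assembly: dimensional inspection (finishes hour 31); surface grinding (finishes hour 25). Taking the maximum gives a start of hour 31, and it finishes at 31 + 9 = hour 40.
Coating cannot start until dimensional inspection (finishes hour 31, plus 1-hour gap → hour 32); surface grinding (finishes hour 25); CNC milling (finishes hour 17). The controlling bound is hour 32, so coating finishes at 32 + 4 = hour 36.
All tasks are finished once the last one completes. Finish times: Deburring at 8, CNC milling at 17, Heat treatment at 22, Surface grinding at 25, Dimensional inspection at 31, Coating at 36, Sub-assembly at 40, Final packaging at 31. The latest is hour 40.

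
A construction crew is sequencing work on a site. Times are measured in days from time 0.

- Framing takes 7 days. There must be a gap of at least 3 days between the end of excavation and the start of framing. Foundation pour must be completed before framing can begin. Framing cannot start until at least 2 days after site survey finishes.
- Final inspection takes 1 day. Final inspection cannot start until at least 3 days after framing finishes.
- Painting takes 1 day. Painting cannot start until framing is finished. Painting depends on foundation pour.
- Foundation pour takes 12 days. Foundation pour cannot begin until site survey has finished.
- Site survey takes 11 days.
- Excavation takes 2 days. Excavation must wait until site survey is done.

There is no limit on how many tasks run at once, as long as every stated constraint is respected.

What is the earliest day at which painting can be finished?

Site survey can start immediately at day 0; it finishes at day 11.
Foundation pour waits on site survey (finishes day 11), so it starts at day 11 and finishes at 11 + 12 = day 23.
Excavation waits on site survey (finishes day 11), so it starts at day 11 and finishes at 11 + 2 = day 13.
Framing has to wait for excavation (finishes day 13, plus 3-day gap → day 16); foundation pour (finishes day 23); site survey (finishes day 11, plus 2-day gap → day 13). The latest of these is day 23, so framing runs day 23 to 23 + 7 = day 30.
For painting: framing (finishes day 30); foundation pour (finishes day 23). Taking the maximum gives a start of day 30, and it finishes at 30 + 1 = day 31.

31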